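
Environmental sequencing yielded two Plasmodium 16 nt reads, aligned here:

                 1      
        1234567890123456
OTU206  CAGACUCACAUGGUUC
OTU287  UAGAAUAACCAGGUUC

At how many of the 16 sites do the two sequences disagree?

Differing sites — 1:C/U; 5:C/A; 7:C/A; 10:A/C; 11:U/A.
That gives 5 mismatches out of 16 aligned sites, so the Hamming distance is 5.

5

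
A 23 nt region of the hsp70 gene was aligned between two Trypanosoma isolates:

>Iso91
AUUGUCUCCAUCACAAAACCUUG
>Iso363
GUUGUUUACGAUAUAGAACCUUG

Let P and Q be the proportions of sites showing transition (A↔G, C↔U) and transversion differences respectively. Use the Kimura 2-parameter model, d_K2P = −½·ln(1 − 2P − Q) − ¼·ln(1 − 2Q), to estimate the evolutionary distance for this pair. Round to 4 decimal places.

Mismatches occur at site 1 (A/G, transition), site 6 (C/U, transition), site 8 (C/A, transversion), site 10 (A/G, transition), site 11 (U/A, transversion), site 12 (C/U, transition), site 14 (C/U, transition), site 16 (A/G, transition).
Of the 8 differences, 6 transitions and 2 transversions over 23 sites: P = 6/23 = 0.260870, Q = 2/23 = 0.086957.
d = −0.5·ln(0.391303) − 0.25·ln(0.826086) = −0.5·(-0.938273) − 0.25·(-0.191056) = 0.5169.

0.5169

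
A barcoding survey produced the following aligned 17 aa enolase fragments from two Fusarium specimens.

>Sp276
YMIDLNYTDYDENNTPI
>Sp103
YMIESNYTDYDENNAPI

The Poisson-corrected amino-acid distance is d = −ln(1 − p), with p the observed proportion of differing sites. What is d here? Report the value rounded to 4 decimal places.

Mismatches occur at site 4 (D↔E), site 5 (L↔S), site 15 (T↔A).
p = 3/17 = 0.176471.
d = −ln(1 − 0.176471) = −ln(0.823529) = 0.1942.

0.1942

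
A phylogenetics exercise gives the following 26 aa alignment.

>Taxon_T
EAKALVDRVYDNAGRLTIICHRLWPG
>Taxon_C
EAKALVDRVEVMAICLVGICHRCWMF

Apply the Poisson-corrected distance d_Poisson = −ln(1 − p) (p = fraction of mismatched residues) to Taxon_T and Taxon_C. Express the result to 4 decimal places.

0.4855

The sequences differ at positions 10 (Y/E), 11 (D/V), 12 (N/M), 14 (G/I), 15 (R/C), 17 (T/V), 18 (I/G), 23 (L/C), 25 (P/M), 26 (G/F).
p = 10/26 = 0.384615.
d = −ln(1 − 0.384615) = −ln(0.615385) = 0.4855.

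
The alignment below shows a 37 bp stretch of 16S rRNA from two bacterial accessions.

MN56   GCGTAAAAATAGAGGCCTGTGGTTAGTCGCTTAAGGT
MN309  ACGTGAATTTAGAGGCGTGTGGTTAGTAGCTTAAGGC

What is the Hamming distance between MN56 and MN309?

The sequences differ at positions 1 (G/A), 5 (A/G), 8 (A/T), 9 (A/T), 17 (C/G), 28 (C/A), 37 (T/C).
That gives 7 mismatches out of 37 aligned sites, so the Hamming distance is 7.

7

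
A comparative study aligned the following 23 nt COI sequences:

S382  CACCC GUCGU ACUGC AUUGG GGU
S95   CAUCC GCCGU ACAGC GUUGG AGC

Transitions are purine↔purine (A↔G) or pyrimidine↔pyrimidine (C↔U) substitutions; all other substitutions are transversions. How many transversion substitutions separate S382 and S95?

1

The sequences differ at positions 3 (C/U, transition), 7 (U/C, transition), 13 (U/A, transversion), 16 (A/G, transition), 21 (G/A, transition), 23 (U/C, transition).
Of the 6 differences, 5 transitions and 1 transversion, so the answer is 1.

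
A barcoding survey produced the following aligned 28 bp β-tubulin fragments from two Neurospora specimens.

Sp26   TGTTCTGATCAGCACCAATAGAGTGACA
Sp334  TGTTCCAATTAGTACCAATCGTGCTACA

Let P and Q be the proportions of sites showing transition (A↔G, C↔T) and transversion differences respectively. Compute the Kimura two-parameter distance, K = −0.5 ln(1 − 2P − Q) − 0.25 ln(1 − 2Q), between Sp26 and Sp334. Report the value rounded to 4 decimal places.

0.3724

Differing sites — 6:T/C (Ti); 7:G/A (Ti); 10:C/T (Ti); 13:C/T (Ti); 20:A/C (Tv); 22:A/T (Tv); 24:T/C (Ti); 25:G/T (Tv).
Of the 8 differences, 5 transitions and 3 transversions over 28 sites: P = 5/28 = 0.178571, Q = 3/28 = 0.107143.
d = −0.5·ln(0.535715) − 0.25·ln(0.785714) = −0.5·(-0.624153) − 0.25·(-0.241162) = 0.3724.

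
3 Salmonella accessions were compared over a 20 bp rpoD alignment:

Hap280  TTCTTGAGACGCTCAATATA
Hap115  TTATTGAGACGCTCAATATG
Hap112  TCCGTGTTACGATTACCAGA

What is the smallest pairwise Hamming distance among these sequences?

Pairwise Hamming distances:
  Hap280 vs Hap115: 2
  Hap280 vs Hap112: 9
  Hap115 vs Hap112: 11
The smallest is 2, between Hap280 and Hap115.

2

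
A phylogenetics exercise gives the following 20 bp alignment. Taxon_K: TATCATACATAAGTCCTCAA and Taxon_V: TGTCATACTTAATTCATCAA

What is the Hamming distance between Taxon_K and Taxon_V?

Mismatches occur at site 2 (A↔G), site 9 (A↔T), site 13 (G↔T), site 16 (C↔A).
That gives 4 mismatches out of 20 aligned sites, so the Hamming distance is 4.

4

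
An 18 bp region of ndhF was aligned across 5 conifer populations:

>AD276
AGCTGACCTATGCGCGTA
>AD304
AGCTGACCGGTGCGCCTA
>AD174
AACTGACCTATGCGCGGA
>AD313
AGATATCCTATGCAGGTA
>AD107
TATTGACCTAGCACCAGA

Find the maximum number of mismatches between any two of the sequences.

12

Pairwise Hamming distances:
  AD276 vs AD304: 3
  AD276 vs AD174: 2
  AD276 vs AD313: 5
  AD276 vs AD107: 9
  AD304 vs AD174: 5
  AD304 vs AD313: 8
  AD304 vs AD107: 11
  AD174 vs AD313: 7
  AD174 vs AD107: 7
  AD313 vs AD107: 12
The largest is 12, between AD313 and AD107.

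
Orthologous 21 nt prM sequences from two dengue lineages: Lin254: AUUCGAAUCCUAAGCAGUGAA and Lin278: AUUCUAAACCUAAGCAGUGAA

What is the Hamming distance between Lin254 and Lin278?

Differing sites — 5:G/U; 8:U/A.
That gives 2 mismatches out of 21 aligned sites, so the Hamming distance is 2.

2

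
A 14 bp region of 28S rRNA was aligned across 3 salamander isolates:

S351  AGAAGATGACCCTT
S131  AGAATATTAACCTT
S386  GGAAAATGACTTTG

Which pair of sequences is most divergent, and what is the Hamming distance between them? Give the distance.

Pairwise Hamming distances:
  S351 vs S131: 3
  S351 vs S386: 5
  S131 vs S386: 7
The largest is 7, between S131 and S386.

7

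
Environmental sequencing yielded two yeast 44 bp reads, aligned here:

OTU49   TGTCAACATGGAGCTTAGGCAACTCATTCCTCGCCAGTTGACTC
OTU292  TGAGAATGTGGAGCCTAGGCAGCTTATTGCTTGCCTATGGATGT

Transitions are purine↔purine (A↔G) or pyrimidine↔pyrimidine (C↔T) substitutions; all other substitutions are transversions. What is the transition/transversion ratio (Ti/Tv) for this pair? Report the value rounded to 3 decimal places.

1.500

Differing sites — 3:T/A (Tv); 4:C/G (Tv); 7:C/T (Ti); 8:A/G (Ti); 15:T/C (Ti); 22:A/G (Ti); 25:C/T (Ti); 29:C/G (Tv); 32:C/T (Ti); 36:A/T (Tv); 37:G/A (Ti); 39:T/G (Tv); 42:C/T (Ti); 43:T/G (Tv); 44:C/T (Ti).
Of the 15 differences, 9 transitions and 6 transversions, so Ti/Tv = 9/6 = 1.500.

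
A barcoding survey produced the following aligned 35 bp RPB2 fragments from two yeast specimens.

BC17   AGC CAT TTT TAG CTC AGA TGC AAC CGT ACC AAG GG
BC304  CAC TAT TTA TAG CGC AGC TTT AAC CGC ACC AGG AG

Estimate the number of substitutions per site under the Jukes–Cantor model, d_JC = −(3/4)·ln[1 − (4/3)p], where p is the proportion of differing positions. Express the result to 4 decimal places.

Mismatches occur at site 1 (A↔C), site 2 (G↔A), site 4 (C↔T), site 9 (T↔A), site 14 (T↔G), site 18 (A↔C), site 20 (G↔T), site 21 (C↔T), site 27 (T↔C), site 32 (A↔G), site 34 (G↔A).
p = 11/35 = 0.314286.
d = −0.75 · ln(1 − (4/3)·0.314286) = −0.75 · ln(0.580952) = −0.75 · (-0.543087) = 0.4073.

0.4073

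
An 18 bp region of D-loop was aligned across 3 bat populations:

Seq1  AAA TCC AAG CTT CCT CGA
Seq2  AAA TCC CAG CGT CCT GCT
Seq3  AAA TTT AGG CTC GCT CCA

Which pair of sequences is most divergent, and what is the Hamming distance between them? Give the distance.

9

Pairwise Hamming distances:
  Seq1 vs Seq2: 5
  Seq1 vs Seq3: 6
  Seq2 vs Seq3: 9
The largest is 9, between Seq2 and Seq3.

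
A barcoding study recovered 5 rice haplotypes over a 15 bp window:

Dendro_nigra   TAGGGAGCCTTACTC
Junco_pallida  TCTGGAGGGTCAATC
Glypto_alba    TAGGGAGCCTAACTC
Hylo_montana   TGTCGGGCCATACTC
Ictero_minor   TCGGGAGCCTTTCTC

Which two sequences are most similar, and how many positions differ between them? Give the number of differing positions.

1

Pairwise Hamming distances:
  Dendro_nigra vs Junco_pallida: 6
  Dendro_nigra vs Glypto_alba: 1
  Dendro_nigra vs Hylo_montana: 5
  Dendro_nigra vs Ictero_minor: 2
  Junco_pallida vs Glypto_alba: 6
  Junco_pallida vs Hylo_montana: 8
  Junco_pallida vs Ictero_minor: 6
  Glypto_alba vs Hylo_montana: 6
  Glypto_alba vs Ictero_minor: 3
  Hylo_montana vs Ictero_minor: 6
The smallest is 1, between Dendro_nigra and Glypto_alba.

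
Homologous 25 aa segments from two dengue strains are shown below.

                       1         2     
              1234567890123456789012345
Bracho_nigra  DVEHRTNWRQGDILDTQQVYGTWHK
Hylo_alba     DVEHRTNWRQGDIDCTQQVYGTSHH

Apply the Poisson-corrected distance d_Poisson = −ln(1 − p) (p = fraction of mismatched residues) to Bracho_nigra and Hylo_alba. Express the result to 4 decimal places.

Mismatches occur at site 14 (L→D), site 15 (D→C), site 23 (W→S), site 25 (K→H).
p = 4/25 = 0.160000.
d = −ln(1 − 0.160000) = −ln(0.840000) = 0.1744.

0.1744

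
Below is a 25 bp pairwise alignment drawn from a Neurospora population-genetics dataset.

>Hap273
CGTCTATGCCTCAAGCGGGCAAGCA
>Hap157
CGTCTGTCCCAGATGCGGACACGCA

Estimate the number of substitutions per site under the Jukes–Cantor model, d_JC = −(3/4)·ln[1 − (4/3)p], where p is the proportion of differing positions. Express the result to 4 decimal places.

Differing sites — 6:A/G; 8:G/C; 11:T/A; 12:C/G; 14:A/T; 19:G/A; 22:A/C.
p = 7/25 = 0.280000.
d = −0.75 · ln(1 − (4/3)·0.280000) = −0.75 · ln(0.626667) = −0.75 · (-0.467340) = 0.3505.

0.3505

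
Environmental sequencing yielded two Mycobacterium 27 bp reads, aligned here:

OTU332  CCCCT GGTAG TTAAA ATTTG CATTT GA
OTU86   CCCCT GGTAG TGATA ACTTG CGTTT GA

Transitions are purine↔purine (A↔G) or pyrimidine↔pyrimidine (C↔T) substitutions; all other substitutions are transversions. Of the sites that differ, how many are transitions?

2

Differing sites — 12:T/G (Tv); 14:A/T (Tv); 17:T/C (Ti); 22:A/G (Ti).
Of the 4 differences, 2 transitions and 2 transversions, so the answer is 2.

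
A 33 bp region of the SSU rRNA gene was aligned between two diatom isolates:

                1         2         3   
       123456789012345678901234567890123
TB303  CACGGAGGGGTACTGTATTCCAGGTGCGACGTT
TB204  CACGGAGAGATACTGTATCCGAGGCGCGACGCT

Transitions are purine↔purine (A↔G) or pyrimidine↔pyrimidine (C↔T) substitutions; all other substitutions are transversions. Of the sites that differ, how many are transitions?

Differing sites — 8:G/A (Ti); 10:G/A (Ti); 19:T/C (Ti); 21:C/G (Tv); 25:T/C (Ti); 32:T/C (Ti).
Of the 6 differences, 5 transitions and 1 transversion, so the answer is 5.

5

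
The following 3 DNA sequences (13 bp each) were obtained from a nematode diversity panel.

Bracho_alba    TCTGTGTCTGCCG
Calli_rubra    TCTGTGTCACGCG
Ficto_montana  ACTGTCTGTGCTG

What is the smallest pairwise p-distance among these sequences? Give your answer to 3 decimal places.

0.231

Pairwise Hamming distances:
  Bracho_alba vs Calli_rubra: 3
  Bracho_alba vs Ficto_montana: 4
  Calli_rubra vs Ficto_montana: 7
The smallest is 3 mismatches, between Bracho_alba and Calli_rubra; p = 3/13 = 0.231.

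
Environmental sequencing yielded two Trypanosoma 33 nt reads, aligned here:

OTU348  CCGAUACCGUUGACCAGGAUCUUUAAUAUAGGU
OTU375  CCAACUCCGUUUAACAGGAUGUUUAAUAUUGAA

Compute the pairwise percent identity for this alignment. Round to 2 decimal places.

72.73%

Differing sites — 3:G/A; 5:U/C; 6:A/U; 12:G/U; 14:C/A; 21:C/G; 30:A/U; 32:G/A; 33:U/A.
24 of the 33 sites match, so the percent identity is 24/33 × 100 = 72.73%.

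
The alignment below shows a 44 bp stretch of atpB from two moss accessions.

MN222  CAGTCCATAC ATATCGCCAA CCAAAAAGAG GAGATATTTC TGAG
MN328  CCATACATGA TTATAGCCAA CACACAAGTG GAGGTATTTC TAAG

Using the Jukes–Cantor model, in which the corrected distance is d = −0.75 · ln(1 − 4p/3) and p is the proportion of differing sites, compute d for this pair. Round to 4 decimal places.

The sequences differ at positions 2 (A/C), 3 (G/A), 5 (C/A), 9 (A/G), 10 (C/A), 11 (A/T), 15 (C/A), 22 (C/A), 23 (A/C), 25 (A/C), 29 (A/T), 34 (A/G), 42 (G/A).
p = 13/44 = 0.295455.
d = −0.75 · ln(1 − (4/3)·0.295455) = −0.75 · ln(0.606060) = −0.75 · (-0.500776) = 0.3756.

0.3756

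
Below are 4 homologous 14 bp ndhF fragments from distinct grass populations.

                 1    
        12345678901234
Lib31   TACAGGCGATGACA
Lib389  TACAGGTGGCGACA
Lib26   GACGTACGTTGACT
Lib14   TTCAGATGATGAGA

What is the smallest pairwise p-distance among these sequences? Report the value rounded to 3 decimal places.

Pairwise Hamming distances:
  Lib31 vs Lib389: 3
  Lib31 vs Lib26: 6
  Lib31 vs Lib14: 4
  Lib389 vs Lib26: 8
  Lib389 vs Lib14: 5
  Lib26 vs Lib14: 8
The smallest is 3 mismatches, between Lib31 and Lib389; p = 3/14 = 0.214.

0.214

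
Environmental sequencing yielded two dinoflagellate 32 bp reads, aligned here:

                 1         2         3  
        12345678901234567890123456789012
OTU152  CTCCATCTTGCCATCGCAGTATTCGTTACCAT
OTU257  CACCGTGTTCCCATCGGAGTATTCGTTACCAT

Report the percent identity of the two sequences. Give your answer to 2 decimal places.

84.38%

Mismatches occur at site 2 (T↔A), site 5 (A↔G), site 7 (C↔G), site 10 (G↔C), site 17 (C↔G).
27 of the 32 sites match, so the percent identity is 27/32 × 100 = 84.38%.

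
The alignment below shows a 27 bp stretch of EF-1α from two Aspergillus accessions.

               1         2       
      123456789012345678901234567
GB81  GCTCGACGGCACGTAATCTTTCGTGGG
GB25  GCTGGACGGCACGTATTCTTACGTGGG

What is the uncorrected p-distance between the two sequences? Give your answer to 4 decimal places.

The sequences differ at positions 4 (C/G), 16 (A/T), 21 (T/A).
There are 3 differences over 27 sites, so p = 3/27 = 0.1111.

0.1111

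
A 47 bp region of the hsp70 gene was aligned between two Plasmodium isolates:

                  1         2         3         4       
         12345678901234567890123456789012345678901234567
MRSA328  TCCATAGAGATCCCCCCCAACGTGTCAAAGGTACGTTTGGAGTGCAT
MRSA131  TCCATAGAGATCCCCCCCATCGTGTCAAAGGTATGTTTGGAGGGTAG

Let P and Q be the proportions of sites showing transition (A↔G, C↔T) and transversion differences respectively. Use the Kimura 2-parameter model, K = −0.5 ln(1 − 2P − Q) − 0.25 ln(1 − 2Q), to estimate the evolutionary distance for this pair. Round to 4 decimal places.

The sequences differ at positions 20 (A/T, transversion), 34 (C/T, transition), 43 (T/G, transversion), 45 (C/T, transition), 47 (T/G, transversion).
Of the 5 differences, 2 transitions and 3 transversions over 47 sites: P = 2/47 = 0.042553, Q = 3/47 = 0.063830.
d = −0.5·ln(0.851064) − 0.25·ln(0.872340) = −0.5·(-0.161268) − 0.25·(-0.136576) = 0.1148.

0.1148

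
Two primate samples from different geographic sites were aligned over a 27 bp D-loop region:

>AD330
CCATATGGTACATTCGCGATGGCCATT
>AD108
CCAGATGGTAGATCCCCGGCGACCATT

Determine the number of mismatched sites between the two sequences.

Differing sites — 4:T/G; 11:C/G; 14:T/C; 16:G/C; 19:A/G; 20:T/C; 22:G/A.
That gives 7 mismatches out of 27 aligned sites, so the Hamming distance is 7.

7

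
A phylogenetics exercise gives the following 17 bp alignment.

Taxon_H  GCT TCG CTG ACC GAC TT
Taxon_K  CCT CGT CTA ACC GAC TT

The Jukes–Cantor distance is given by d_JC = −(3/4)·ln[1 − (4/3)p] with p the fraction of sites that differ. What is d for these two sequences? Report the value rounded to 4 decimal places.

0.3734

The sequences differ at positions 1 (G/C), 4 (T/C), 5 (C/G), 6 (G/T), 9 (G/A).
p = 5/17 = 0.294118.
d = −0.75 · ln(1 − (4/3)·0.294118) = −0.75 · ln(0.607843) = −0.75 · (-0.497839) = 0.3734.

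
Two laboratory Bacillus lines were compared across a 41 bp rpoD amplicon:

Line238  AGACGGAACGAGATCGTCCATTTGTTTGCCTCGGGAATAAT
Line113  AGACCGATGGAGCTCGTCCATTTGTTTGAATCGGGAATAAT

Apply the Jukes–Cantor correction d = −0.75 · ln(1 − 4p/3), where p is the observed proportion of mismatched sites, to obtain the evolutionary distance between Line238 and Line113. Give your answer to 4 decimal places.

Differing sites — 5:G/C; 8:A/T; 9:C/G; 13:A/C; 29:C/A; 30:C/A.
p = 6/41 = 0.146341.
d = −0.75 · ln(1 − (4/3)·0.146341) = −0.75 · ln(0.804879) = −0.75 · (-0.217063) = 0.1628.

0.1628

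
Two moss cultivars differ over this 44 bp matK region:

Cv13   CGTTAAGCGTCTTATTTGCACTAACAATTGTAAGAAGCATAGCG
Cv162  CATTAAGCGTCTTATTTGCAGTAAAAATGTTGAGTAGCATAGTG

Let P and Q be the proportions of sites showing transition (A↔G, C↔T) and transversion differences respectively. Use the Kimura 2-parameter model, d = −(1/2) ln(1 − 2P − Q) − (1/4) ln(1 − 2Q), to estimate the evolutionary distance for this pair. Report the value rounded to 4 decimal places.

0.2083

Mismatches occur at site 2 (G→A, transition), site 21 (C→G, transversion), site 25 (C→A, transversion), site 29 (T→G, transversion), site 30 (G→T, transversion), site 32 (A→G, transition), site 35 (A→T, transversion), site 43 (C→T, transition).
Of the 8 differences, 3 transitions and 5 transversions over 44 sites: P = 3/44 = 0.068182, Q = 5/44 = 0.113636.
d = −0.5·ln(0.750000) − 0.25·ln(0.772728) = −0.5·(-0.287682) − 0.25·(-0.257828) = 0.2083.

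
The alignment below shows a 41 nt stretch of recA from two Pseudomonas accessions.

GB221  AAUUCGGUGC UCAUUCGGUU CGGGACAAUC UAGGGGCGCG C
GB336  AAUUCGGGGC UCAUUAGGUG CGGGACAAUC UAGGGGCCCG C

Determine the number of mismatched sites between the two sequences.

4

The sequences differ at positions 8 (U/G), 16 (C/A), 20 (U/G), 38 (G/C).
That gives 4 mismatches out of 41 aligned sites, so the Hamming distance is 4.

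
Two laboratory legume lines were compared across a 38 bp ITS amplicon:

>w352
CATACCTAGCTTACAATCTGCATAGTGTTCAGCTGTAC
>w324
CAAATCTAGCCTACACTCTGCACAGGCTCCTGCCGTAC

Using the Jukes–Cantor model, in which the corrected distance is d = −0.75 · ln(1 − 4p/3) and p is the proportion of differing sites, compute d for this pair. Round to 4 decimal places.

0.3241

The sequences differ at positions 3 (T/A), 5 (C/T), 11 (T/C), 16 (A/C), 23 (T/C), 26 (T/G), 27 (G/C), 29 (T/C), 31 (A/T), 34 (T/C).
p = 10/38 = 0.263158.
d = −0.75 · ln(1 − (4/3)·0.263158) = −0.75 · ln(0.649123) = −0.75 · (-0.432133) = 0.3241.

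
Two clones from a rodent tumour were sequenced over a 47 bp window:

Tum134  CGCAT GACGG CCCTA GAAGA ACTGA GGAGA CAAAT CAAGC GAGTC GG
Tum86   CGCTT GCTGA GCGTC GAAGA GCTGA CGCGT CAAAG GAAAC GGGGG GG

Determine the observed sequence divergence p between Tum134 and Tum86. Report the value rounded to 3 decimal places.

Differing sites — 4:A/T; 7:A/C; 8:C/T; 10:G/A; 11:C/G; 13:C/G; 15:A/C; 21:A/G; 26:G/C; 28:A/C; 30:A/T; 35:T/G; 36:C/G; 39:G/A; 42:A/G; 44:T/G; 45:C/G.
There are 17 differences over 47 sites, so p = 17/47 = 0.362.

0.362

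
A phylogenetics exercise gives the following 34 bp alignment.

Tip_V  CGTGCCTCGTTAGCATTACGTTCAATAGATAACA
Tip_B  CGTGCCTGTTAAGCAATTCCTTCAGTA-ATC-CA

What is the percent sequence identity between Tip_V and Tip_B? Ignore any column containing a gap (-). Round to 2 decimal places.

Excluding the 2 gap columns leaves 32 comparable sites.
Mismatches occur at site 8 (C/G), site 9 (G/T), site 11 (T/A), site 16 (T/A), site 18 (A/T), site 20 (G/C), site 25 (A/G), site 31 (A/C).
24 of the 32 comparable sites match, so the percent identity is 24/32 × 100 = 75.00%.

75.00%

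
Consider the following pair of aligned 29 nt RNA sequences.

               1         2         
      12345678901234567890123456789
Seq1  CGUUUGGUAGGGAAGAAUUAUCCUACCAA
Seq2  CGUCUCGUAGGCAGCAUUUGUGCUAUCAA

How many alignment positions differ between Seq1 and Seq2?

9

The sequences differ at positions 4 (U/C), 6 (G/C), 12 (G/C), 14 (A/G), 15 (G/C), 17 (A/U), 20 (A/G), 22 (C/G), 26 (C/U).
That gives 9 mismatches out of 29 aligned sites, so the Hamming distance is 9.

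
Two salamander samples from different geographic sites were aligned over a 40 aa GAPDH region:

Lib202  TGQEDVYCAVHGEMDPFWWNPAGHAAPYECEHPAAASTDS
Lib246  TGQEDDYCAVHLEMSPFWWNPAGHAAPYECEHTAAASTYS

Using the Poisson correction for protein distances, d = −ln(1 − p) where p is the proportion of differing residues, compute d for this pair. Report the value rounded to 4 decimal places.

Differing sites — 6:V/D; 12:G/L; 15:D/S; 33:P/T; 39:D/Y.
p = 5/40 = 0.125000.
d = −ln(1 − 0.125000) = −ln(0.875000) = 0.1335.

0.1335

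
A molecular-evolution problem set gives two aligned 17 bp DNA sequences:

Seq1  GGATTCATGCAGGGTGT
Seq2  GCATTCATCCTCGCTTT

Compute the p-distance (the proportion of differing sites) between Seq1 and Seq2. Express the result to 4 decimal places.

Differing sites — 2:G/C; 9:G/C; 11:A/T; 12:G/C; 14:G/C; 16:G/T.
There are 6 differences over 17 sites, so p = 6/17 = 0.3529.

0.3529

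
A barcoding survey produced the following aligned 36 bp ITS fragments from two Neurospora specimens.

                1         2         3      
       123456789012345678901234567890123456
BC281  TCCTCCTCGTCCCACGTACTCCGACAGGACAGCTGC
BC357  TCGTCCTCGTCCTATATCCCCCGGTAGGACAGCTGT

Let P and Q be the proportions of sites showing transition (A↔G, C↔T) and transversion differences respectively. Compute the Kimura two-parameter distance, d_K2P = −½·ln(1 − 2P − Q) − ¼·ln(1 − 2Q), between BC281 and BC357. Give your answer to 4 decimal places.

Differing sites — 3:C/G (Tv); 13:C/T (Ti); 15:C/T (Ti); 16:G/A (Ti); 18:A/C (Tv); 20:T/C (Ti); 24:A/G (Ti); 25:C/T (Ti); 36:C/T (Ti).
Of the 9 differences, 7 transitions and 2 transversions over 36 sites: P = 7/36 = 0.194444, Q = 2/36 = 0.055556.
d = −0.5·ln(0.555556) − 0.25·ln(0.888888) = −0.5·(-0.587786) − 0.25·(-0.117784) = 0.3233.

0.3233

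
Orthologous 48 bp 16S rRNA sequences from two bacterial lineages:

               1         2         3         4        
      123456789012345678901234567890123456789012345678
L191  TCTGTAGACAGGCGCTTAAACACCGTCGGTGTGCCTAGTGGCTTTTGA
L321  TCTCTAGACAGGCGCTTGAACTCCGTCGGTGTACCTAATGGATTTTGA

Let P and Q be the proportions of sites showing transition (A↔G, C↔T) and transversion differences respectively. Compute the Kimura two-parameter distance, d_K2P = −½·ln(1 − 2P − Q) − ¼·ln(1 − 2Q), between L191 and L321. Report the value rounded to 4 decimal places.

The sequences differ at positions 4 (G/C, transversion), 18 (A/G, transition), 22 (A/T, transversion), 33 (G/A, transition), 38 (G/A, transition), 42 (C/A, transversion).
Of the 6 differences, 3 transitions and 3 transversions over 48 sites: P = 3/48 = 0.062500, Q = 3/48 = 0.062500.
d = −0.5·ln(0.812500) − 0.25·ln(0.875000) = −0.5·(-0.207639) − 0.25·(-0.133531) = 0.1372.

0.1372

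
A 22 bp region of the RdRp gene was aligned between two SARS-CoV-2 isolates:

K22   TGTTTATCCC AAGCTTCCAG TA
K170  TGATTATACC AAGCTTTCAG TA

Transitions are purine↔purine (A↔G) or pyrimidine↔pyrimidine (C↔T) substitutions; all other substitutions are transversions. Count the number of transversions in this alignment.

2

Mismatches occur at site 3 (T↔A, transversion), site 8 (C↔A, transversion), site 17 (C↔T, transition).
Of the 3 differences, 1 transition and 2 transversions, so the answer is 2.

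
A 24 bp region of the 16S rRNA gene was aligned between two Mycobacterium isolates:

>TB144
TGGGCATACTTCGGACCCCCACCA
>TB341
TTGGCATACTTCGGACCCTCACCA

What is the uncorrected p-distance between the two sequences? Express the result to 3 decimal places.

0.083

The sequences differ at positions 2 (G/T), 19 (C/T).
There are 2 differences over 24 sites, so p = 2/24 = 0.083.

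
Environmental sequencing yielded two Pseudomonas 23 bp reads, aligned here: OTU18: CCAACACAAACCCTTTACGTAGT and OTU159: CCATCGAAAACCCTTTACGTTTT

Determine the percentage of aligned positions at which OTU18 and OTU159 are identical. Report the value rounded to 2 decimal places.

The sequences differ at positions 4 (A/T), 6 (A/G), 7 (C/A), 21 (A/T), 22 (G/T).
18 of the 23 sites match, so the percent identity is 18/23 × 100 = 78.26%.

78.26%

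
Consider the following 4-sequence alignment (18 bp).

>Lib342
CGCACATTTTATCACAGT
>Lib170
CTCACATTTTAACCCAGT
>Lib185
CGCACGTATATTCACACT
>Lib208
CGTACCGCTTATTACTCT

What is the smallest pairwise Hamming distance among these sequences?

3

Pairwise Hamming distances:
  Lib342 vs Lib170: 3
  Lib342 vs Lib185: 5
  Lib342 vs Lib208: 7
  Lib170 vs Lib185: 8
  Lib170 vs Lib208: 10
  Lib185 vs Lib208: 8
The smallest is 3, between Lib342 and Lib170.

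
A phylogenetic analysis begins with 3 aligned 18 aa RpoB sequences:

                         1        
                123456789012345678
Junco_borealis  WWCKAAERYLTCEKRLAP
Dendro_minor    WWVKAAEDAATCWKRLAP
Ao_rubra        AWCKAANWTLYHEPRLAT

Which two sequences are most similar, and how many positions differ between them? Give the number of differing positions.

5

Pairwise Hamming distances:
  Junco_borealis vs Dendro_minor: 5
  Junco_borealis vs Ao_rubra: 8
  Dendro_minor vs Ao_rubra: 11
The smallest is 5, between Junco_borealis and Dendro_minor.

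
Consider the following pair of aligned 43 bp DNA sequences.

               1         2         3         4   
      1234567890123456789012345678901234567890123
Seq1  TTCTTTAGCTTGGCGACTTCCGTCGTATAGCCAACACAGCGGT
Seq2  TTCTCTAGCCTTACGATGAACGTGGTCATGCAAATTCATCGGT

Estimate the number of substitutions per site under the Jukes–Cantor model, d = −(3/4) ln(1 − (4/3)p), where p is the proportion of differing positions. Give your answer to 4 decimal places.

Mismatches occur at site 5 (T→C), site 10 (T→C), site 12 (G→T), site 13 (G→A), site 17 (C→T), site 18 (T→G), site 19 (T→A), site 20 (C→A), site 24 (C→G), site 27 (A→C), site 28 (T→A), site 29 (A→T), site 32 (C→A), site 35 (C→T), site 36 (A→T), site 39 (G→T).
p = 16/43 = 0.372093.
d = −0.75 · ln(1 − (4/3)·0.372093) = −0.75 · ln(0.503876) = −0.75 · (-0.685425) = 0.5141.

0.5141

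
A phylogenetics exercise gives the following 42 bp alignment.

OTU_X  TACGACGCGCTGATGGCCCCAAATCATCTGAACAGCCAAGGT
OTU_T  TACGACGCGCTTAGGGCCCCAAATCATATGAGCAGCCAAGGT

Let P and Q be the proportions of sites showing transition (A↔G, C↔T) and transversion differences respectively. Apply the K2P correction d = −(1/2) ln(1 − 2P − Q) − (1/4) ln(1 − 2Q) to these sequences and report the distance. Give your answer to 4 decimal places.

0.1019

The sequences differ at positions 12 (G/T, transversion), 14 (T/G, transversion), 28 (C/A, transversion), 32 (A/G, transition).
Of the 4 differences, 1 transition and 3 transversions over 42 sites: P = 1/42 = 0.023810, Q = 3/42 = 0.071429.
d = −0.5·ln(0.880951) − 0.25·ln(0.857142) = −0.5·(-0.126753) − 0.25·(-0.154152) = 0.1019.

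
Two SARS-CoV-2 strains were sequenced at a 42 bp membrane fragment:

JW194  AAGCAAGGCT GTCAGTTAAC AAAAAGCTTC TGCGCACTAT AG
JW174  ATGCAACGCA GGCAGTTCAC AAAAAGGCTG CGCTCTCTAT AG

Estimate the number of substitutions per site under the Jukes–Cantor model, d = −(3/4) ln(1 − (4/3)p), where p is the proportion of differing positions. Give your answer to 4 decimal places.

0.3222

Differing sites — 2:A/T; 7:G/C; 10:T/A; 12:T/G; 18:A/C; 27:C/G; 28:T/C; 30:C/G; 31:T/C; 34:G/T; 36:A/T.
p = 11/42 = 0.261905.
d = −0.75 · ln(1 − (4/3)·0.261905) = −0.75 · ln(0.650793) = −0.75 · (-0.429564) = 0.3222.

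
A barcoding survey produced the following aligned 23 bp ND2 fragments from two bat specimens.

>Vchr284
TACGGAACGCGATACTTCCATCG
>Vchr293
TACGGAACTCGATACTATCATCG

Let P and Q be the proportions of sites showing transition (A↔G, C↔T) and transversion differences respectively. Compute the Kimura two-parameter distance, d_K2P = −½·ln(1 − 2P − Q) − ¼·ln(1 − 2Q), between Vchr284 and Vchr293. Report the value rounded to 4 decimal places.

Mismatches occur at site 9 (G→T, transversion), site 17 (T→A, transversion), site 18 (C→T, transition).
Of the 3 differences, 1 transition and 2 transversions over 23 sites: P = 1/23 = 0.043478, Q = 2/23 = 0.086957.
d = −0.5·ln(0.826087) − 0.25·ln(0.826086) = −0.5·(-0.191055) − 0.25·(-0.191056) = 0.1433.

0.1433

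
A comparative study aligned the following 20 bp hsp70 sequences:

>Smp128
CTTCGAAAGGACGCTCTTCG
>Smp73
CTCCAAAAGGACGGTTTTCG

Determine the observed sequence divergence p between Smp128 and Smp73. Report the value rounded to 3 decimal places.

Mismatches occur at site 3 (T↔C), site 5 (G↔A), site 14 (C↔G), site 16 (C↔T).
There are 4 differences over 20 sites, so p = 4/20 = 0.200.

0.200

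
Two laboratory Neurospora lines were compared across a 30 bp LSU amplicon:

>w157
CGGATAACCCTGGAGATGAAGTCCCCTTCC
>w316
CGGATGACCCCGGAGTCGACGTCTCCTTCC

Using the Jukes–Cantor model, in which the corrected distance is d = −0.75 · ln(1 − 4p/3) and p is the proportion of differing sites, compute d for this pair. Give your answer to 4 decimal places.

The sequences differ at positions 6 (A/G), 11 (T/C), 16 (A/T), 17 (T/C), 20 (A/C), 24 (C/T).
p = 6/30 = 0.200000.
d = −0.75 · ln(1 − (4/3)·0.200000) = −0.75 · ln(0.733333) = −0.75 · (-0.310155) = 0.2326.

0.2326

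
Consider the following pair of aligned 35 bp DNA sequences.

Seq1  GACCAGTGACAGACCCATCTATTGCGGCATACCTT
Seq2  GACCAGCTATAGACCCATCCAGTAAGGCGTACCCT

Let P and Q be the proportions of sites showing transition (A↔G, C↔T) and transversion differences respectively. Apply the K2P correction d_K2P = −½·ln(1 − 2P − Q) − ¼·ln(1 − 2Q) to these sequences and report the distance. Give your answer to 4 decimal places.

Mismatches occur at site 7 (T/C, transition), site 8 (G/T, transversion), site 10 (C/T, transition), site 20 (T/C, transition), site 22 (T/G, transversion), site 24 (G/A, transition), site 25 (C/A, transversion), site 29 (A/G, transition), site 34 (T/C, transition).
Of the 9 differences, 6 transitions and 3 transversions over 35 sites: P = 6/35 = 0.171429, Q = 3/35 = 0.085714.
d = −0.5·ln(0.571428) − 0.25·ln(0.828572) = −0.5·(-0.559617) − 0.25·(-0.188052) = 0.3268.

0.3268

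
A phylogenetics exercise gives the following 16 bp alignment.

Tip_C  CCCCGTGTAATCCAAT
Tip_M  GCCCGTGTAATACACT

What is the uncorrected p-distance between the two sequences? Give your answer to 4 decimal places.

0.1875

Differing sites — 1:C/G; 12:C/A; 15:A/C.
There are 3 differences over 16 sites, so p = 3/16 = 0.1875.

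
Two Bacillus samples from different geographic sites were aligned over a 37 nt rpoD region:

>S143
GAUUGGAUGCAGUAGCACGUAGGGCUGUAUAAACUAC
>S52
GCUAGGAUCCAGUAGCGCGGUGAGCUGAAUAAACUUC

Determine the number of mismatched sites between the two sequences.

9

Differing sites — 2:A/C; 4:U/A; 9:G/C; 17:A/G; 20:U/G; 21:A/U; 23:G/A; 28:U/A; 36:A/U.
That gives 9 mismatches out of 37 aligned sites, so the Hamming distance is 9.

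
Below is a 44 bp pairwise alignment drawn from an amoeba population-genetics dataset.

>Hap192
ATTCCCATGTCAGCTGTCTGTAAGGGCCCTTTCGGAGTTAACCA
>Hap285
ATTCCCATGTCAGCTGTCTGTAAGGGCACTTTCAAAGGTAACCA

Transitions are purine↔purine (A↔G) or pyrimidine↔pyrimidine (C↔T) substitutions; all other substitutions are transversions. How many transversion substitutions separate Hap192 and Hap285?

2

The sequences differ at positions 28 (C/A, transversion), 34 (G/A, transition), 35 (G/A, transition), 38 (T/G, transversion).
Of the 4 differences, 2 transitions and 2 transversions, so the answer is 2.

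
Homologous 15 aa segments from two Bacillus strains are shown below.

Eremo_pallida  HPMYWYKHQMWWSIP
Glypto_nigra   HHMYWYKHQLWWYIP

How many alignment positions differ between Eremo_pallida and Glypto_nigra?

3

The sequences differ at positions 2 (P/H), 10 (M/L), 13 (S/Y).
That gives 3 mismatches out of 15 aligned sites, so the Hamming distance is 3.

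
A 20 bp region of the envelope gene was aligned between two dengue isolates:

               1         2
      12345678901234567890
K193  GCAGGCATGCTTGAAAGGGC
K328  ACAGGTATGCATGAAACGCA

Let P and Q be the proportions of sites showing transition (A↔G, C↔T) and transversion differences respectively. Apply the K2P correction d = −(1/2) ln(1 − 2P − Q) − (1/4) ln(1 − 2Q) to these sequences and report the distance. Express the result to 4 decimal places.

Differing sites — 1:G/A (Ti); 6:C/T (Ti); 11:T/A (Tv); 17:G/C (Tv); 19:G/C (Tv); 20:C/A (Tv).
Of the 6 differences, 2 transitions and 4 transversions over 20 sites: P = 2/20 = 0.100000, Q = 4/20 = 0.200000.
d = −0.5·ln(0.600000) − 0.25·ln(0.600000) = −0.5·(-0.510826) − 0.25·(-0.510826) = 0.3831.

0.3831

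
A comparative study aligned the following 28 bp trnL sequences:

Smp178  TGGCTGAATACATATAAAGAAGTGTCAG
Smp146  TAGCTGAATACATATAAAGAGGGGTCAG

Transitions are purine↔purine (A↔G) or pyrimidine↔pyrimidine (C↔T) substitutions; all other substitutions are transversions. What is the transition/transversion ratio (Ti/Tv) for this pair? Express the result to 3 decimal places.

Mismatches occur at site 2 (G→A, transition), site 21 (A→G, transition), site 23 (T→G, transversion).
Of the 3 differences, 2 transitions and 1 transversion, so Ti/Tv = 2/1 = 2.000.

2.000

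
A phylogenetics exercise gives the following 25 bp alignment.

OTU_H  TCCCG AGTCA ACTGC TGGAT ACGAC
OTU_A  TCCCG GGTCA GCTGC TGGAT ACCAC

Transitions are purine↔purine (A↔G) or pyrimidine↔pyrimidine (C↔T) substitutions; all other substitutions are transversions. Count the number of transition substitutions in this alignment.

Mismatches occur at site 6 (A→G, transition), site 11 (A→G, transition), site 23 (G→C, transversion).
Of the 3 differences, 2 transitions and 1 transversion, so the answer is 2.

2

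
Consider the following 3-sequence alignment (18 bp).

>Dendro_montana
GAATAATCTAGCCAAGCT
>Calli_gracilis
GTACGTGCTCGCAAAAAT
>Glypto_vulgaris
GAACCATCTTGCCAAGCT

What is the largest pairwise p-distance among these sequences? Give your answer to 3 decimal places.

Pairwise Hamming distances:
  Dendro_montana vs Calli_gracilis: 9
  Dendro_montana vs Glypto_vulgaris: 3
  Calli_gracilis vs Glypto_vulgaris: 8
The largest is 9 mismatches, between Dendro_montana and Calli_gracilis; p = 9/18 = 0.500.

0.500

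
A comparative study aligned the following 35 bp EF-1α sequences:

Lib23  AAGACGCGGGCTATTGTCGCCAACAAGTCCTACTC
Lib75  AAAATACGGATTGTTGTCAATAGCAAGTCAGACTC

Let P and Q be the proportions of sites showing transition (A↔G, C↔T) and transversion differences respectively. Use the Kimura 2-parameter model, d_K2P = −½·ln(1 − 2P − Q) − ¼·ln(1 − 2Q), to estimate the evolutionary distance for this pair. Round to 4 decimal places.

0.5052

Differing sites — 3:G/A (Ti); 5:C/T (Ti); 6:G/A (Ti); 10:G/A (Ti); 11:C/T (Ti); 13:A/G (Ti); 19:G/A (Ti); 20:C/A (Tv); 21:C/T (Ti); 23:A/G (Ti); 30:C/A (Tv); 31:T/G (Tv).
Of the 12 differences, 9 transitions and 3 transversions over 35 sites: P = 9/35 = 0.257143, Q = 3/35 = 0.085714.
d = −0.5·ln(0.400000) − 0.25·ln(0.828572) = −0.5·(-0.916291) − 0.25·(-0.188052) = 0.5052.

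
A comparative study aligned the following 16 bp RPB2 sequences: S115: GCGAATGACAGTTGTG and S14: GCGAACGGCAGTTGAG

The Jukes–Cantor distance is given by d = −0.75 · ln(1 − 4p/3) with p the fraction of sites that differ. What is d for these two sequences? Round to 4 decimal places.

0.2158

Mismatches occur at site 6 (T→C), site 8 (A→G), site 15 (T→A).
p = 3/16 = 0.187500.
d = −0.75 · ln(1 − (4/3)·0.187500) = −0.75 · ln(0.750000) = −0.75 · (-0.287682) = 0.2158.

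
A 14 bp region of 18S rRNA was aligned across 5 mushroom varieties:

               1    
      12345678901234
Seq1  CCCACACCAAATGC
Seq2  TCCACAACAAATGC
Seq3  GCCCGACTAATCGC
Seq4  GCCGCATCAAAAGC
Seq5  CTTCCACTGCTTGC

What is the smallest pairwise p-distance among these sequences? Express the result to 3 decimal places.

Pairwise Hamming distances:
  Seq1 vs Seq2: 2
  Seq1 vs Seq3: 6
  Seq1 vs Seq4: 4
  Seq1 vs Seq5: 7
  Seq2 vs Seq3: 7
  Seq2 vs Seq4: 4
  Seq2 vs Seq5: 9
  Seq3 vs Seq4: 6
  Seq3 vs Seq5: 7
  Seq4 vs Seq5: 10
The smallest is 2 mismatches, between Seq1 and Seq2; p = 2/14 = 0.143.

0.143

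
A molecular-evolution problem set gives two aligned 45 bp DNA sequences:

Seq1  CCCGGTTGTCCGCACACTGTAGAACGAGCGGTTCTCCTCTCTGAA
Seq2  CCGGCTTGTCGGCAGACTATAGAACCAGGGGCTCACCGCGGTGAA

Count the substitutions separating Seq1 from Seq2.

12

Differing sites — 3:C/G; 5:G/C; 11:C/G; 15:C/G; 19:G/A; 26:G/C; 29:C/G; 32:T/C; 35:T/A; 38:T/G; 40:T/G; 41:C/G.
That gives 12 mismatches out of 45 aligned sites, so the Hamming distance is 12.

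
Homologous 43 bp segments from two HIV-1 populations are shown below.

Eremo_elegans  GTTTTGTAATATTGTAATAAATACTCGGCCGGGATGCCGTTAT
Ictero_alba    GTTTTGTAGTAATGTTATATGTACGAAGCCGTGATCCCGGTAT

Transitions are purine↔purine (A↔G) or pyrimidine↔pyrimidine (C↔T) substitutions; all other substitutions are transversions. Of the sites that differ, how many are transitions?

Differing sites — 9:A/G (Ti); 12:T/A (Tv); 16:A/T (Tv); 20:A/T (Tv); 21:A/G (Ti); 25:T/G (Tv); 26:C/A (Tv); 27:G/A (Ti); 32:G/T (Tv); 36:G/C (Tv); 40:T/G (Tv).
Of the 11 differences, 3 transitions and 8 transversions, so the answer is 3.

3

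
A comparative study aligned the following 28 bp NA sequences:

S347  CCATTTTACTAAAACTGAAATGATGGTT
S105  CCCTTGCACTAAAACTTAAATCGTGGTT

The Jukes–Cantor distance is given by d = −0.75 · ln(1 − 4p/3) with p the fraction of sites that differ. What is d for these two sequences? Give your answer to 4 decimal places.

0.2524

The sequences differ at positions 3 (A/C), 6 (T/G), 7 (T/C), 17 (G/T), 22 (G/C), 23 (A/G).
p = 6/28 = 0.214286.
d = −0.75 · ln(1 − (4/3)·0.214286) = −0.75 · ln(0.714285) = −0.75 · (-0.336473) = 0.2524.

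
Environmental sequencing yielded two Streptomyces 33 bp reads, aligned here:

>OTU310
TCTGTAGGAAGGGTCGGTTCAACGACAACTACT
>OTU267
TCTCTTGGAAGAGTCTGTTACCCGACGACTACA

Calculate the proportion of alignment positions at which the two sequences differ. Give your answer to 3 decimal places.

The sequences differ at positions 4 (G/C), 6 (A/T), 12 (G/A), 16 (G/T), 20 (C/A), 21 (A/C), 22 (A/C), 27 (A/G), 33 (T/A).
There are 9 differences over 33 sites, so p = 9/33 = 0.273.

0.273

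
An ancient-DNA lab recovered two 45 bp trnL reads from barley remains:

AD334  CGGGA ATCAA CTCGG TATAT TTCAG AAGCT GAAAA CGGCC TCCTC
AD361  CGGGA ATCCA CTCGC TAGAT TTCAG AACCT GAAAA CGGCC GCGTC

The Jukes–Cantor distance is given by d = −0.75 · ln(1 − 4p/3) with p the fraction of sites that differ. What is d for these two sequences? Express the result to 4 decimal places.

0.1468

Mismatches occur at site 9 (A/C), site 15 (G/C), site 18 (T/G), site 28 (G/C), site 41 (T/G), site 43 (C/G).
p = 6/45 = 0.133333.
d = −0.75 · ln(1 − (4/3)·0.133333) = −0.75 · ln(0.822223) = −0.75 · (-0.195744) = 0.1468.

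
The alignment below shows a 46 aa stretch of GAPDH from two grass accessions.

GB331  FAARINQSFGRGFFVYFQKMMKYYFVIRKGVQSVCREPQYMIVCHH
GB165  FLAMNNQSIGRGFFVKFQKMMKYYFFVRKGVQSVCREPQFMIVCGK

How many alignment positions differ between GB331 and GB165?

Mismatches occur at site 2 (A↔L), site 4 (R↔M), site 5 (I↔N), site 9 (F↔I), site 16 (Y↔K), site 26 (V↔F), site 27 (I↔V), site 40 (Y↔F), site 45 (H↔G), site 46 (H↔K).
That gives 10 mismatches out of 46 aligned sites, so the Hamming distance is 10.

10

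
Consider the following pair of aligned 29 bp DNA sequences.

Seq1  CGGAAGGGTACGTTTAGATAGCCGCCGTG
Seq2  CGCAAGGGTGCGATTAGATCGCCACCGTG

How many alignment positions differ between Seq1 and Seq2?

5

Differing sites — 3:G/C; 10:A/G; 13:T/A; 20:A/C; 24:G/A.
That gives 5 mismatches out of 29 aligned sites, so the Hamming distance is 5.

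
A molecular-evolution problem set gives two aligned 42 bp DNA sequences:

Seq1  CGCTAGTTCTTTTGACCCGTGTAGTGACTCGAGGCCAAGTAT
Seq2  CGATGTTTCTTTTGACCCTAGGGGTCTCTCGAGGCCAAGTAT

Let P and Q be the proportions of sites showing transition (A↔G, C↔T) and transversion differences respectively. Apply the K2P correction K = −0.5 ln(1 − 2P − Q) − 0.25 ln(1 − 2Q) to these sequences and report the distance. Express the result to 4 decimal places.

0.2532

Differing sites — 3:C/A (Tv); 5:A/G (Ti); 6:G/T (Tv); 19:G/T (Tv); 20:T/A (Tv); 22:T/G (Tv); 23:A/G (Ti); 26:G/C (Tv); 27:A/T (Tv).
Of the 9 differences, 2 transitions and 7 transversions over 42 sites: P = 2/42 = 0.047619, Q = 7/42 = 0.166667.
d = −0.5·ln(0.738095) − 0.25·ln(0.666666) = −0.5·(-0.303683) − 0.25·(-0.405466) = 0.2532.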